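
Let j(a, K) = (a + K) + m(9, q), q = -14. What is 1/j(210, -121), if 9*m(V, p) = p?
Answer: 9/787 ≈ 0.011436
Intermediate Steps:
m(V, p) = p/9
j(a, K) = -14/9 + K + a (j(a, K) = (a + K) + (⅑)*(-14) = (K + a) - 14/9 = -14/9 + K + a)
1/j(210, -121) = 1/(-14/9 - 121 + 210) = 1/(787/9) = 9/787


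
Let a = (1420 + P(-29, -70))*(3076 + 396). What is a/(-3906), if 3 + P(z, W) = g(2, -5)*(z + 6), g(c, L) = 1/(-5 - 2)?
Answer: -26512/21 ≈ -1262.5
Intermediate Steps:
g(c, L) = -⅐ (g(c, L) = 1/(-7) = -⅐)
P(z, W) = -27/7 - z/7 (P(z, W) = -3 - (z + 6)/7 = -3 - (6 + z)/7 = -3 + (-6/7 - z/7) = -27/7 - z/7)
a = 4931232 (a = (1420 + (-27/7 - ⅐*(-29)))*(3076 + 396) = (1420 + (-27/7 + 29/7))*3472 = (1420 + 2/7)*3472 = (9942/7)*3472 = 4931232)
a/(-3906) = 4931232/(-3906) = 4931232*(-1/3906) = -26512/21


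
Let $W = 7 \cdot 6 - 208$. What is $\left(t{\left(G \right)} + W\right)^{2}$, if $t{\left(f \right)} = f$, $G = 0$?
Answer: $27556$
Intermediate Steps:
$W = -166$ ($W = 42 - 208 = -166$)
$\left(t{\left(G \right)} + W\right)^{2} = \left(0 - 166\right)^{2} = \left(-166\right)^{2} = 27556$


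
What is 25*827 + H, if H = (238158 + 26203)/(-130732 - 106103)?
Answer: 4896299264/236835 ≈ 20674.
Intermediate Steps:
H = -264361/236835 (H = 264361/(-236835) = 264361*(-1/236835) = -264361/236835 ≈ -1.1162)
25*827 + H = 25*827 - 264361/236835 = 20675 - 264361/236835 = 4896299264/236835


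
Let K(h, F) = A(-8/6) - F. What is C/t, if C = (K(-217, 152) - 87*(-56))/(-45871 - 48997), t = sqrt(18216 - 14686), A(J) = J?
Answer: -3539*sqrt(3530)/251163030 ≈ -0.00083717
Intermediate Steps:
t = sqrt(3530) ≈ 59.414
K(h, F) = -4/3 - F (K(h, F) = -8/6 - F = -8*1/6 - F = -4/3 - F)
C = -3539/71151 (C = ((-4/3 - 1*152) - 87*(-56))/(-45871 - 48997) = ((-4/3 - 152) + 4872)/(-94868) = (-460/3 + 4872)*(-1/94868) = (14156/3)*(-1/94868) = -3539/71151 ≈ -0.049739)
C/t = -3539*sqrt(3530)/3530/71151 = -3539*sqrt(3530)/251163030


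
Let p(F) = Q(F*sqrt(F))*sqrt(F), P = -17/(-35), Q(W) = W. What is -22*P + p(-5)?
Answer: 501/35 ≈ 14.314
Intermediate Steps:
P = 17/35 (P = -17*(-1/35) = 17/35 ≈ 0.48571)
p(F) = F**2 (p(F) = (F*sqrt(F))*sqrt(F) = F**(3/2)*sqrt(F) = F**2)
-22*P + p(-5) = -22*17/35 + (-5)**2 = -374/35 + 25 = 501/35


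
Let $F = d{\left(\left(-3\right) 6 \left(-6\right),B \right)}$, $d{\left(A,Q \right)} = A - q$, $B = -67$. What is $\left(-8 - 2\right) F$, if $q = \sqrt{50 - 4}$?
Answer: $-1080 + 10 \sqrt{46} \approx -1012.2$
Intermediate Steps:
$q = \sqrt{46} \approx 6.7823$
$d{\left(A,Q \right)} = A - \sqrt{46}$
$F = 108 - \sqrt{46}$ ($F = \left(-3\right) 6 \left(-6\right) - \sqrt{46} = \left(-18\right) \left(-6\right) - \sqrt{46} = 108 - \sqrt{46} \approx 101.22$)
$\left(-8 - 2\right) F = \left(-8 - 2\right) \left(108 - \sqrt{46}\right) = - 10 \left(108 - \sqrt{46}\right) = -1080 + 10 \sqrt{46}$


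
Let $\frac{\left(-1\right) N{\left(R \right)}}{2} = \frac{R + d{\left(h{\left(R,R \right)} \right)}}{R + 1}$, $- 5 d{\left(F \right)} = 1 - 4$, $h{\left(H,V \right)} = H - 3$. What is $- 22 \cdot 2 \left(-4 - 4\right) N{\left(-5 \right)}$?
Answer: $- \frac{3872}{5} \approx -774.4$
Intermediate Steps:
$h{\left(H,V \right)} = -3 + H$
$d{\left(F \right)} = \frac{3}{5}$ ($d{\left(F \right)} = - \frac{1 - 4}{5} = \left(- \frac{1}{5}\right) \left(-3\right) = \frac{3}{5}$)
$N{\left(R \right)} = - \frac{2 \left(\frac{3}{5} + R\right)}{1 + R}$ ($N{\left(R \right)} = - 2 \frac{R + \frac{3}{5}}{R + 1} = - 2 \frac{\frac{3}{5} + R}{1 + R} = - \frac{2 \left(\frac{3}{5} + R\right)}{1 + R}$)
$- 22 \cdot 2 \left(-4 - 4\right) N{\left(-5 \right)} = - 22 \cdot 2 \left(-4 - 4\right) \frac{2 \left(-3 - -25\right)}{5 \left(1 - 5\right)} = - 22 \cdot 2 \left(-8\right) \frac{2 \left(-3 + 25\right)}{5 \left(-4\right)} = \left(-22\right) \left(-16\right) \frac{2}{5} \left(- \frac{1}{4}\right) 22 = 352 \left(- \frac{11}{5}\right) = - \frac{3872}{5}$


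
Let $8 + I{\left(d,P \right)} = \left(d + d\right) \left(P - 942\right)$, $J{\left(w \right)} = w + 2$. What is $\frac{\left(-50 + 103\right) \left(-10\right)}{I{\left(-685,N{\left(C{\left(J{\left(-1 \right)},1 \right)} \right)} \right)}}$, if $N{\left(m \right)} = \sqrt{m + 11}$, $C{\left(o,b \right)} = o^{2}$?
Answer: $- \frac{85497745}{208181290028} - \frac{181525 \sqrt{3}}{208181290028} \approx -0.0004122$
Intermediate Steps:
$J{\left(w \right)} = 2 + w$
$N{\left(m \right)} = \sqrt{11 + m}$
$I{\left(d,P \right)} = -8 + 2 d \left(-942 + P\right)$ ($I{\left(d,P \right)} = -8 + \left(d + d\right) \left(P - 942\right) = -8 + 2 d \left(-942 + P\right)$)
$\frac{\left(-50 + 103\right) \left(-10\right)}{I{\left(-685,N{\left(C{\left(J{\left(-1 \right)},1 \right)} \right)} \right)}} = \frac{\left(-50 + 103\right) \left(-10\right)}{-8 - -1290540 + 2 \sqrt{11 + \left(2 - 1\right)^{2}} \left(-685\right)} = \frac{53 \left(-10\right)}{-8 + 1290540 + 2 \sqrt{11 + 1^{2}} \left(-685\right)} = - \frac{530}{-8 + 1290540 + 2 \sqrt{11 + 1} \left(-685\right)} = - \frac{530}{-8 + 1290540 + 2 \sqrt{12} \left(-685\right)} = - \frac{530}{-8 + 1290540 + 2 \cdot 2 \sqrt{3} \left(-685\right)} = - \frac{530}{-8 + 1290540 - 2740 \sqrt{3}} = - \frac{530}{1290532 - 2740 \sqrt{3}}$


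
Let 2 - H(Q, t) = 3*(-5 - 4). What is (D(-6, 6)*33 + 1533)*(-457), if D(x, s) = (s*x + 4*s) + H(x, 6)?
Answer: -956958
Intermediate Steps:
H(Q, t) = 29 (H(Q, t) = 2 - 3*(-5 - 4) = 2 - 3*(-9) = 2 - 1*(-27) = 2 + 27 = 29)
D(x, s) = 29 + 4*s + s*x (D(x, s) = (s*x + 4*s) + 29 = (4*s + s*x) + 29 = 29 + 4*s + s*x)
(D(-6, 6)*33 + 1533)*(-457) = ((29 + 4*6 + 6*(-6))*33 + 1533)*(-457) = ((29 + 24 - 36)*33 + 1533)*(-457) = (17*33 + 1533)*(-457) = (561 + 1533)*(-457) = 2094*(-457) = -956958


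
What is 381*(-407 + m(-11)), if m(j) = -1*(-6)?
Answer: -152781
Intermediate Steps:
m(j) = 6
381*(-407 + m(-11)) = 381*(-407 + 6) = 381*(-401) = -152781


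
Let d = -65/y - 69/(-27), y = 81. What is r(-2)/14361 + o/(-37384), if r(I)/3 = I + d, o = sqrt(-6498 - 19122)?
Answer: -20/387747 - I*sqrt(6405)/18692 ≈ -5.158e-5 - 0.0042816*I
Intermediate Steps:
o = 2*I*sqrt(6405) (o = sqrt(-25620) = 2*I*sqrt(6405) ≈ 160.06*I)
d = 142/81 (d = -65/81 - 69/(-27) = -65*1/81 - 69*(-1/27) = -65/81 + 23/9 = 142/81 ≈ 1.7531)
r(I) = 142/27 + 3*I (r(I) = 3*(I + 142/81) = 3*(142/81 + I) = 142/27 + 3*I)
r(-2)/14361 + o/(-37384) = (142/27 + 3*(-2))/14361 + (2*I*sqrt(6405))/(-37384) = (142/27 - 6)*(1/14361) + (2*I*sqrt(6405))*(-1/37384) = -20/27*1/14361 - I*sqrt(6405)/18692 = -20/387747 - I*sqrt(6405)/18692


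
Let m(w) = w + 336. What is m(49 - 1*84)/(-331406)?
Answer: -301/331406 ≈ -0.00090825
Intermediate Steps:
m(w) = 336 + w
m(49 - 1*84)/(-331406) = (336 + (49 - 1*84))/(-331406) = (336 + (49 - 84))*(-1/331406) = (336 - 35)*(-1/331406) = 301*(-1/331406) = -301/331406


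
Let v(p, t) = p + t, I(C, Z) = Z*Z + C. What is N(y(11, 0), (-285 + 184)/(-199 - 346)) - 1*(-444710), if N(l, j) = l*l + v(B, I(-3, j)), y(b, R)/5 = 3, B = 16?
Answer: 132160689901/297025 ≈ 4.4495e+5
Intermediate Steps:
I(C, Z) = C + Z**2 (I(C, Z) = Z**2 + C = C + Z**2)
y(b, R) = 15 (y(b, R) = 5*3 = 15)
N(l, j) = 13 + j**2 + l**2 (N(l, j) = l*l + (16 + (-3 + j**2)) = l**2 + (13 + j**2) = 13 + j**2 + l**2)
N(y(11, 0), (-285 + 184)/(-199 - 346)) - 1*(-444710) = (13 + ((-285 + 184)/(-199 - 346))**2 + 15**2) - 1*(-444710) = (13 + (-101/(-545))**2 + 225) + 444710 = (13 + (-101*(-1/545))**2 + 225) + 444710 = (13 + (101/545)**2 + 225) + 444710 = (13 + 10201/297025 + 225) + 444710 = 70702151/297025 + 444710 = 132160689901/297025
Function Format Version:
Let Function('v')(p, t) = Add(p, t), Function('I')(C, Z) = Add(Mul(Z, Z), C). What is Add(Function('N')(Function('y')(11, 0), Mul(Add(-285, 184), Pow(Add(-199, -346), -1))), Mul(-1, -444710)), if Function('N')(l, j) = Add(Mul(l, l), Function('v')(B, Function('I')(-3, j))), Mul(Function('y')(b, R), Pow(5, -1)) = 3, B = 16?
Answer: Rational(132160689901, 297025) ≈ 4.4495e+5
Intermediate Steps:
Function('I')(C, Z) = Add(C, Pow(Z, 2)) (Function('I')(C, Z) = Add(Pow(Z, 2), C) = Add(C, Pow(Z, 2)))
Function('y')(b, R) = 15 (Function('y')(b, R) = Mul(5, 3) = 15)
Function('N')(l, j) = Add(13, Pow(j, 2), Pow(l, 2)) (Function('N')(l, j) = Add(Mul(l, l), Add(16, Add(-3, Pow(j, 2)))) = Add(Pow(l, 2), Add(13, Pow(j, 2))) = Add(13, Pow(j, 2), Pow(l, 2)))
Add(Function('N')(Function('y')(11, 0), Mul(Add(-285, 184), Pow(Add(-199, -346), -1))), Mul(-1, -444710)) = Add(Add(13, Pow(Mul(Add(-285, 184), Pow(Add(-199, -346), -1)), 2), Pow(15, 2)), Mul(-1, -444710)) = Add(Add(13, Pow(Mul(-101, Pow(-545, -1)), 2), 225), 444710) = Add(Add(13, Pow(Mul(-101, Rational(-1, 545)), 2), 225), 444710) = Add(Add(13, Pow(Rational(101, 545), 2), 225), 444710) = Add(Add(13, Rational(10201, 297025), 225), 444710) = Add(Rational(70702151, 297025), 444710) = Rational(132160689901, 297025)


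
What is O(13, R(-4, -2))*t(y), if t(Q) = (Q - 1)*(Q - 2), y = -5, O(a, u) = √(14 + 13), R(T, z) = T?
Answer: 126*√3 ≈ 218.24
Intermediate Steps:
O(a, u) = 3*√3 (O(a, u) = √27 = 3*√3)
t(Q) = (-1 + Q)*(-2 + Q)
O(13, R(-4, -2))*t(y) = (3*√3)*(2 + (-5)² - 3*(-5)) = (3*√3)*(2 + 25 + 15) = (3*√3)*42 = 126*√3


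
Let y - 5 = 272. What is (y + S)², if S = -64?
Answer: 45369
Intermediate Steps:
y = 277 (y = 5 + 272 = 277)
(y + S)² = (277 - 64)² = 213² = 45369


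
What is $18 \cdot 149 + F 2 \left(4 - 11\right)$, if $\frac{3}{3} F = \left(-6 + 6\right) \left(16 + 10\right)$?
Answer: $2682$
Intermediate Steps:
$F = 0$ ($F = \left(-6 + 6\right) \left(16 + 10\right) = 0 \cdot 26 = 0$)
$18 \cdot 149 + F 2 \left(4 - 11\right) = 18 \cdot 149 + 0 \cdot 2 \left(4 - 11\right) = 2682 + 0 \left(-7\right) = 2682 + 0 = 2682$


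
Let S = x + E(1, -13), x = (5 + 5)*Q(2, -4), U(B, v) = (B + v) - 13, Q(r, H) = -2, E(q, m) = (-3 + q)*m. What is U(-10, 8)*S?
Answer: -90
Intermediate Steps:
E(q, m) = m*(-3 + q)
U(B, v) = -13 + B + v
x = -20 (x = (5 + 5)*(-2) = 10*(-2) = -20)
S = 6 (S = -20 - 13*(-3 + 1) = -20 - 13*(-2) = -20 + 26 = 6)
U(-10, 8)*S = (-13 - 10 + 8)*6 = -15*6 = -90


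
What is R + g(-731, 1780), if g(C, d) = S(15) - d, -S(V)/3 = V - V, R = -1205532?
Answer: -1207312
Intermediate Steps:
S(V) = 0 (S(V) = -3*(V - V) = -3*0 = 0)
g(C, d) = -d (g(C, d) = 0 - d = -d)
R + g(-731, 1780) = -1205532 - 1*1780 = -1205532 - 1780 = -1207312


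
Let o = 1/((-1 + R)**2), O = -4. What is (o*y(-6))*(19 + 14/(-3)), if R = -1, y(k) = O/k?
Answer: 43/18 ≈ 2.3889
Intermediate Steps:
y(k) = -4/k
o = 1/4 (o = 1/((-1 - 1)**2) = 1/((-2)**2) = 1/4 ≈ 0.25000)
(o*y(-6))*(19 + 14/(-3)) = ((-4/(-6))/4)*(19 + 14/(-3)) = ((-4*(-1/6))/4)*(19 + 14*(-1/3)) = ((1/4)*(2/3))*(19 - 14/3) = (1/6)*(43/3) = 43/18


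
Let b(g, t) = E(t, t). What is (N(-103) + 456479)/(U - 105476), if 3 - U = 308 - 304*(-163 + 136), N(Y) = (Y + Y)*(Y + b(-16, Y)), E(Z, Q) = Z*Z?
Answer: 1707757/113989 ≈ 14.982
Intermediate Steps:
E(Z, Q) = Z²
b(g, t) = t²
N(Y) = 2*Y*(Y + Y²) (N(Y) = (Y + Y)*(Y + Y²) = (2*Y)*(Y + Y²) = 2*Y*(Y + Y²))
U = -8513 (U = 3 - (308 - 304*(-163 + 136)) = 3 - (308 - 304*(-27)) = 3 - (308 + 8208) = 3 - 1*8516 = 3 - 8516 = -8513)
(N(-103) + 456479)/(U - 105476) = (2*(-103)²*(1 - 103) + 456479)/(-8513 - 105476) = (2*10609*(-102) + 456479)/(-113989) = (-2164236 + 456479)*(-1/113989) = -1707757*(-1/113989) = 1707757/113989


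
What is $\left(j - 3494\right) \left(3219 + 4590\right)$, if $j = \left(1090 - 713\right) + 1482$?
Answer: $-12767715$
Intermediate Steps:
$j = 1859$ ($j = 377 + 1482 = 1859$)
$\left(j - 3494\right) \left(3219 + 4590\right) = \left(1859 - 3494\right) \left(3219 + 4590\right) = \left(-1635\right) 7809 = -12767715$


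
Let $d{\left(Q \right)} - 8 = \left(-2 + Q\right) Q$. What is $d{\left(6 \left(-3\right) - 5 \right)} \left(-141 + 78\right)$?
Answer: $-36729$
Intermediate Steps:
$d{\left(Q \right)} = 8 + Q \left(-2 + Q\right)$ ($d{\left(Q \right)} = 8 + \left(-2 + Q\right) Q = 8 + Q \left(-2 + Q\right)$)
$d{\left(6 \left(-3\right) - 5 \right)} \left(-141 + 78\right) = \left(8 + \left(6 \left(-3\right) - 5\right)^{2} - 2 \left(6 \left(-3\right) - 5\right)\right) \left(-141 + 78\right) = \left(8 + \left(-18 - 5\right)^{2} - 2 \left(-18 - 5\right)\right) \left(-63\right) = \left(8 + \left(-23\right)^{2} - -46\right) \left(-63\right) = \left(8 + 529 + 46\right) \left(-63\right) = 583 \left(-63\right) = -36729$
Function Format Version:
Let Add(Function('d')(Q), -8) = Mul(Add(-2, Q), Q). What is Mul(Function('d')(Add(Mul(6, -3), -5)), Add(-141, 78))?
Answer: -36729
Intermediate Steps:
Function('d')(Q) = Add(8, Mul(Q, Add(-2, Q))) (Function('d')(Q) = Add(8, Mul(Add(-2, Q), Q)) = Add(8, Mul(Q, Add(-2, Q))))
Mul(Function('d')(Add(Mul(6, -3), -5)), Add(-141, 78)) = Mul(Add(8, Pow(Add(Mul(6, -3), -5), 2), Mul(-2, Add(Mul(6, -3), -5))), Add(-141, 78)) = Mul(Add(8, Pow(Add(-18, -5), 2), Mul(-2, Add(-18, -5))), -63) = Mul(Add(8, Pow(-23, 2), Mul(-2, -23)), -63) = Mul(Add(8, 529, 46), -63) = Mul(583, -63) = -36729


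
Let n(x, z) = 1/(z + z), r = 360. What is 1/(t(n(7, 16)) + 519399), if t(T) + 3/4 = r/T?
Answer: 4/2123673 ≈ 1.8835e-6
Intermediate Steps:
n(x, z) = 1/(2*z)
t(T) = -¾ + 360/T
1/(t(n(7, 16)) + 519399) = 1/((-¾ + 360/(((½)/16))) + 519399) = 1/((-¾ + 360/(((½)*(1/16)))) + 519399) = 1/((-¾ + 360/(1/32)) + 519399) = 1/((-¾ + 360*32) + 519399) = 1/((-¾ + 11520) + 519399) = 1/(46077/4 + 519399) = 1/(2123673/4) = 4/2123673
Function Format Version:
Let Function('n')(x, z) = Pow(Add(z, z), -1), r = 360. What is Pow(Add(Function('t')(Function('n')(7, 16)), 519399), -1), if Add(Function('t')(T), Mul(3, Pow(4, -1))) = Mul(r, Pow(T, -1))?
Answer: Rational(4, 2123673) ≈ 1.8835e-6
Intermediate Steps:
Function('n')(x, z) = Mul(Rational(1, 2), Pow(z, -1)) (Function('n')(x, z) = Pow(Mul(2, z), -1) = Mul(Rational(1, 2), Pow(z, -1)))
Function('t')(T) = Add(Rational(-3, 4), Mul(360, Pow(T, -1)))
Pow(Add(Function('t')(Function('n')(7, 16)), 519399), -1) = Pow(Add(Add(Rational(-3, 4), Mul(360, Pow(Mul(Rational(1, 2), Pow(16, -1)), -1))), 519399), -1) = Pow(Add(Add(Rational(-3, 4), Mul(360, Pow(Mul(Rational(1, 2), Rational(1, 16)), -1))), 519399), -1) = Pow(Add(Add(Rational(-3, 4), Mul(360, Pow(Rational(1, 32), -1))), 519399), -1) = Pow(Add(Add(Rational(-3, 4), Mul(360, 32)), 519399), -1) = Pow(Add(Add(Rational(-3, 4), 11520), 519399), -1) = Pow(Add(Rational(46077, 4), 519399), -1) = Pow(Rational(2123673, 4), -1) = Rational(4, 2123673)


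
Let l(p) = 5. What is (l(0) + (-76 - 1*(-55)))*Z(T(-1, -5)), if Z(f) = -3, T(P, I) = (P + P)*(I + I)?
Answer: 48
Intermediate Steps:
T(P, I) = 4*I*P (T(P, I) = (2*P)*(2*I) = 4*I*P)
(l(0) + (-76 - 1*(-55)))*Z(T(-1, -5)) = (5 + (-76 - 1*(-55)))*(-3) = (5 + (-76 + 55))*(-3) = (5 - 21)*(-3) = -16*(-3) = 48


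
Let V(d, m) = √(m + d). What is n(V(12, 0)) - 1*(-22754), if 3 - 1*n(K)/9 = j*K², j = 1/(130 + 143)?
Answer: 2073035/91 ≈ 22781.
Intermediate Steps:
V(d, m) = √(d + m)
j = 1/273 ≈ 0.0036630
n(K) = 27 - 3*K²/91
n(V(12, 0)) - 1*(-22754) = (27 - 3*(√(12 + 0))²/91) - 1*(-22754) = (27 - 3*(√12)²/91) + 22754 = (27 - 3*(2*√3)²/91) + 22754 = (27 - 3/91*12) + 22754 = (27 - 36/91) + 22754 = 2421/91 + 22754 = 2073035/91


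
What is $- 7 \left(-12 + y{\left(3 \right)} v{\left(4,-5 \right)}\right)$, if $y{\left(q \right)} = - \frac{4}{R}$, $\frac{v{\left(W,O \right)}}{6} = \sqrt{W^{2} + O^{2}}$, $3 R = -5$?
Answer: $84 - \frac{504 \sqrt{41}}{5} \approx -561.43$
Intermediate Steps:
$R = - \frac{5}{3}$ ($R = \frac{1}{3} \left(-5\right) = - \frac{5}{3} \approx -1.6667$)
$v{\left(W,O \right)} = 6 \sqrt{O^{2} + W^{2}}$ ($v{\left(W,O \right)} = 6 \sqrt{W^{2} + O^{2}} = 6 \sqrt{O^{2} + W^{2}}$)
$y{\left(q \right)} = \frac{12}{5}$ ($y{\left(q \right)} = - \frac{4}{- \frac{5}{3}} = \left(-4\right) \left(- \frac{3}{5}\right) = \frac{12}{5}$)
$- 7 \left(-12 + y{\left(3 \right)} v{\left(4,-5 \right)}\right) = - 7 \left(-12 + \frac{12 \cdot 6 \sqrt{\left(-5\right)^{2} + 4^{2}}}{5}\right) = - 7 \left(-12 + \frac{12 \cdot 6 \sqrt{25 + 16}}{5}\right) = - 7 \left(-12 + \frac{12 \cdot 6 \sqrt{41}}{5}\right) = - 7 \left(-12 + \frac{72 \sqrt{41}}{5}\right) = 84 - \frac{504 \sqrt{41}}{5}$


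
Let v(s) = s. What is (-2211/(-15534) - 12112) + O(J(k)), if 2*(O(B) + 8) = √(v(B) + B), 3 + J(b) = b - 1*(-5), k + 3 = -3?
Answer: -62756623/5178 + I*√2 ≈ -12120.0 + 1.4142*I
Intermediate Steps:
k = -6 (k = -3 - 3 = -6)
J(b) = 2 + b (J(b) = -3 + (b - 1*(-5)) = -3 + (b + 5) = -3 + (5 + b) = 2 + b)
O(B) = -8 + √2*√B/2 (O(B) = -8 + √(B + B)/2 = -8 + √(2*B)/2 = -8 + (√2*√B)/2 = -8 + √2*√B/2)
(-2211/(-15534) - 12112) + O(J(k)) = (-2211/(-15534) - 12112) + (-8 + √2*√(2 - 6)/2) = (-2211*(-1/15534) - 12112) + (-8 + √2*√(-4)/2) = (737/5178 - 12112) + (-8 + √2*(2*I)/2) = -62715199/5178 + (-8 + I*√2) = -62756623/5178 + I*√2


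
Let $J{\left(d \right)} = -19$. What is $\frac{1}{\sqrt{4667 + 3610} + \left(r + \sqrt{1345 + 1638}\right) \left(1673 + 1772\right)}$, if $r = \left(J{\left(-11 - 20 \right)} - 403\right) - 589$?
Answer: $\frac{1}{-3482895 + \sqrt{8277} + 3445 \sqrt{2983}} \approx -3.0352 \cdot 10^{-7}$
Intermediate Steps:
$r = -1011$ ($r = \left(-19 - 403\right) - 589 = -422 - 589 = -1011$)
$\frac{1}{\sqrt{4667 + 3610} + \left(r + \sqrt{1345 + 1638}\right) \left(1673 + 1772\right)} = \frac{1}{\sqrt{4667 + 3610} + \left(-1011 + \sqrt{1345 + 1638}\right) \left(1673 + 1772\right)} = \frac{1}{\sqrt{8277} + \left(-1011 + \sqrt{2983}\right) 3445} = \frac{1}{\sqrt{8277} - \left(3482895 - 3445 \sqrt{2983}\right)} = \frac{1}{-3482895 + \sqrt{8277} + 3445 \sqrt{2983}}$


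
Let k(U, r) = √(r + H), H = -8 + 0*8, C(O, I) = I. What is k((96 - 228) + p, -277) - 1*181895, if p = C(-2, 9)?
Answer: -181895 + I*√285 ≈ -1.819e+5 + 16.882*I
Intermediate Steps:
p = 9
H = -8 (H = -8 + 0 = -8)
k(U, r) = √(-8 + r) (k(U, r) = √(r - 8) = √(-8 + r))
k((96 - 228) + p, -277) - 1*181895 = √(-8 - 277) - 1*181895 = √(-285) - 181895 = I*√285 - 181895 = -181895 + I*√285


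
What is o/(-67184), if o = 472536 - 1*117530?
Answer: -177503/33592 ≈ -5.2841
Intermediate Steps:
o = 355006 (o = 472536 - 117530 = 355006)
o/(-67184) = 355006/(-67184) = 355006*(-1/67184) = -177503/33592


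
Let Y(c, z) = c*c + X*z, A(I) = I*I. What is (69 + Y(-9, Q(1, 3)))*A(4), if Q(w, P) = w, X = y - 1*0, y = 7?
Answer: 2512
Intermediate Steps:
X = 7 (X = 7 - 1*0 = 7 + 0 = 7)
A(I) = I**2
Y(c, z) = c**2 + 7*z (Y(c, z) = c*c + 7*z = c**2 + 7*z)
(69 + Y(-9, Q(1, 3)))*A(4) = (69 + ((-9)**2 + 7*1))*4**2 = (69 + (81 + 7))*16 = (69 + 88)*16 = 157*16 = 2512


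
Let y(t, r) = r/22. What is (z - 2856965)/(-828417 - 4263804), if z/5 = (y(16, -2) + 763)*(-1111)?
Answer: 2364975/1697407 ≈ 1.3933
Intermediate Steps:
y(t, r) = r/22 (y(t, r) = r*(1/22) = r/22)
z = -4237960 (z = 5*(((1/22)*(-2) + 763)*(-1111)) = 5*((-1/11 + 763)*(-1111)) = 5*((8392/11)*(-1111)) = 5*(-847592) = -4237960)
(z - 2856965)/(-828417 - 4263804) = (-4237960 - 2856965)/(-828417 - 4263804) = -7094925/(-5092221) = -7094925*(-1/5092221) = 2364975/1697407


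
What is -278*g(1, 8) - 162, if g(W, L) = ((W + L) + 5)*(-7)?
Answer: 27082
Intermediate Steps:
g(W, L) = -35 - 7*L - 7*W (g(W, L) = ((L + W) + 5)*(-7) = (5 + L + W)*(-7) = -35 - 7*L - 7*W)
-278*g(1, 8) - 162 = -278*(-35 - 7*8 - 7*1) - 162 = -278*(-35 - 56 - 7) - 162 = -278*(-98) - 162 = 27244 - 162 = 27082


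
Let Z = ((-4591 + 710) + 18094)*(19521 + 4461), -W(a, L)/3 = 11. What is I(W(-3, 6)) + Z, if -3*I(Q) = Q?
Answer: 340856177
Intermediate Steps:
W(a, L) = -33 (W(a, L) = -3*11 = -33)
I(Q) = -Q/3
Z = 340856166 (Z = (-3881 + 18094)*23982 = 14213*23982 = 340856166)
I(W(-3, 6)) + Z = -⅓*(-33) + 340856166 = 11 + 340856166 = 340856177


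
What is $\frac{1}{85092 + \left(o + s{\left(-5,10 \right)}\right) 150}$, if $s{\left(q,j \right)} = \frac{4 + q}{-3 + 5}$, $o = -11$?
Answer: $\frac{1}{83367} \approx 1.1995 \cdot 10^{-5}$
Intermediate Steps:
$s{\left(q,j \right)} = 2 + \frac{q}{2}$ ($s{\left(q,j \right)} = \frac{4 + q}{2} = \left(4 + q\right) \frac{1}{2} = 2 + \frac{q}{2}$)
$\frac{1}{85092 + \left(o + s{\left(-5,10 \right)}\right) 150} = \frac{1}{85092 + \left(-11 + \left(2 + \frac{1}{2} \left(-5\right)\right)\right) 150} = \frac{1}{85092 + \left(-11 + \left(2 - \frac{5}{2}\right)\right) 150} = \frac{1}{85092 + \left(-11 - \frac{1}{2}\right) 150} = \frac{1}{85092 - 1725} = \frac{1}{83367}$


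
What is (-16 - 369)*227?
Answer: -87395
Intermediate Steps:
(-16 - 369)*227 = -385*227 = -87395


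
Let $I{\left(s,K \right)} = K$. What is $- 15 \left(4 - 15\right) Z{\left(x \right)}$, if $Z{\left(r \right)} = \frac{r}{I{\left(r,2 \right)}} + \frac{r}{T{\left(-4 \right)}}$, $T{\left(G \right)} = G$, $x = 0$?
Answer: $0$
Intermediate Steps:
$Z{\left(r \right)} = \frac{r}{4}$ ($Z{\left(r \right)} = \frac{r}{2} + \frac{r}{-4} = r \frac{1}{2} + r \left(- \frac{1}{4}\right) = \frac{r}{2} - \frac{r}{4} = \frac{r}{4}$)
$- 15 \left(4 - 15\right) Z{\left(x \right)} = - 15 \left(4 - 15\right) \frac{1}{4} \cdot 0 = \left(-15\right) \left(-11\right) 0 = 165 \cdot 0 = 0$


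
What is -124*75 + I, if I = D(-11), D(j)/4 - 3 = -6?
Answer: -9312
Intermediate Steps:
D(j) = -12 (D(j) = 12 + 4*(-6) = 12 - 24 = -12)
I = -12
-124*75 + I = -124*75 - 12 = -9300 - 12 = -9312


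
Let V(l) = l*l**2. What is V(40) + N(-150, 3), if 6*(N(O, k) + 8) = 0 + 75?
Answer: 128009/2 ≈ 64005.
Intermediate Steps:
V(l) = l**3
N(O, k) = 9/2 (N(O, k) = -8 + (0 + 75)/6 = -8 + (1/6)*75 = -8 + 25/2 = 9/2)
V(40) + N(-150, 3) = 40**3 + 9/2 = 64000 + 9/2 = 128009/2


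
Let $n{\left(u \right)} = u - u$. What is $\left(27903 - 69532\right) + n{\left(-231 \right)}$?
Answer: $-41629$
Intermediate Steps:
$n{\left(u \right)} = 0$
$\left(27903 - 69532\right) + n{\left(-231 \right)} = \left(27903 - 69532\right) + 0 = -41629 + 0 = -41629$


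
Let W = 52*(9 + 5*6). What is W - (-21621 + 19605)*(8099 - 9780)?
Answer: -3386868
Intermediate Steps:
W = 2028 (W = 52*(9 + 30) = 52*39 = 2028)
W - (-21621 + 19605)*(8099 - 9780) = 2028 - (-21621 + 19605)*(8099 - 9780) = 2028 - (-2016)*(-1681) = 2028 - 1*3388896 = 2028 - 3388896 = -3386868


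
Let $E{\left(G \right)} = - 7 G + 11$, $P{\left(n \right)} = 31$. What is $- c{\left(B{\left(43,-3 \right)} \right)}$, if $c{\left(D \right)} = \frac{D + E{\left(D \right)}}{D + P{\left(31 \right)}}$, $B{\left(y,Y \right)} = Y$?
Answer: $- \frac{29}{28} \approx -1.0357$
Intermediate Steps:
$E{\left(G \right)} = 11 - 7 G$
$c{\left(D \right)} = \frac{11 - 6 D}{31 + D}$ ($c{\left(D \right)} = \frac{D - \left(-11 + 7 D\right)}{D + 31} = \frac{11 - 6 D}{31 + D}$)
$- c{\left(B{\left(43,-3 \right)} \right)} = - \frac{11 - -18}{31 - 3} = - \frac{11 + 18}{28} = - \frac{29}{28}$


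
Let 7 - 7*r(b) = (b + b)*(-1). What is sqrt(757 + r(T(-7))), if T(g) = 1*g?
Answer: 6*sqrt(21) ≈ 27.495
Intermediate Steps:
T(g) = g
r(b) = 1 + 2*b/7 (r(b) = 1 - (b + b)*(-1)/7 = 1 - 2*b*(-1)/7 = 1 - (-2)*b/7 = 1 + 2*b/7)
sqrt(757 + r(T(-7))) = sqrt(757 + (1 + (2/7)*(-7))) = sqrt(757 + (1 - 2)) = sqrt(757 - 1) = sqrt(756) = 6*sqrt(21)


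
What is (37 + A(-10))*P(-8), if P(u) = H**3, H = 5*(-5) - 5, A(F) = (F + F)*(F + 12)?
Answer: 81000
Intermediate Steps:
A(F) = 2*F*(12 + F) (A(F) = (2*F)*(12 + F) = 2*F*(12 + F))
H = -30 (H = -25 - 5 = -30)
P(u) = -27000 (P(u) = (-30)**3 = -27000)
(37 + A(-10))*P(-8) = (37 + 2*(-10)*(12 - 10))*(-27000) = (37 + 2*(-10)*2)*(-27000) = (37 - 40)*(-27000) = -3*(-27000) = 81000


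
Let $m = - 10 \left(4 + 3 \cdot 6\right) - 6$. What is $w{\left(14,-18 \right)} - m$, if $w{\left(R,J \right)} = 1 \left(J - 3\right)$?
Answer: $205$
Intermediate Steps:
$w{\left(R,J \right)} = -3 + J$ ($w{\left(R,J \right)} = 1 \left(-3 + J\right) = -3 + J$)
$m = -226$ ($m = - 10 \left(4 + 18\right) - 6 = \left(-10\right) 22 - 6 = -220 - 6 = -226$)
$w{\left(14,-18 \right)} - m = \left(-3 - 18\right) - -226 = -21 + 226 = 205$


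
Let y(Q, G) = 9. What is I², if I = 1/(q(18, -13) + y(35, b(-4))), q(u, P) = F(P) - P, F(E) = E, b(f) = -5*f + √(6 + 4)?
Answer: 1/81 ≈ 0.012346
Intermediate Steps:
b(f) = √10 - 5*f (b(f) = -5*f + √10 = √10 - 5*f)
q(u, P) = 0 (q(u, P) = P - P = 0)
I = ⅑ (I = 1/(0 + 9) = 1/9 = ⅑ ≈ 0.11111)
I² = (⅑)² = 1/81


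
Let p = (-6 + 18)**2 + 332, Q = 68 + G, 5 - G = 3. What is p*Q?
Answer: 33320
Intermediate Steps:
G = 2 (G = 5 - 1*3 = 5 - 3 = 2)
Q = 70 (Q = 68 + 2 = 70)
p = 476 (p = 12**2 + 332 = 144 + 332 = 476)
p*Q = 476*70 = 33320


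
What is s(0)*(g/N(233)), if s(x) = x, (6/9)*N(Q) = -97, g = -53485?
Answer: 0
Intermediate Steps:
N(Q) = -291/2 (N(Q) = (3/2)*(-97) = -291/2)
s(0)*(g/N(233)) = 0*(-53485/(-291/2)) = 0*(-53485*(-2/291)) = 0*(106970/291) = 0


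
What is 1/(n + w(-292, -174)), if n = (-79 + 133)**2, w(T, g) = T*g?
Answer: 1/53724 ≈ 1.8614e-5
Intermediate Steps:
n = 2916 (n = 54**2 = 2916)
1/(n + w(-292, -174)) = 1/(2916 - 292*(-174)) = 1/(2916 + 50808) = 1/53724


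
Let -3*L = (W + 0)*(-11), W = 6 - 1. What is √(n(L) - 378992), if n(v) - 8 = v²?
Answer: I*√3407831/3 ≈ 615.34*I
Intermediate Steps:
W = 5
L = 55/3 (L = -(5 + 0)*(-11)/3 = -5*(-11)/3 = -⅓*(-55) = 55/3 ≈ 18.333)
n(v) = 8 + v²
√(n(L) - 378992) = √((8 + (55/3)²) - 378992) = √((8 + 3025/9) - 378992) = √(3097/9 - 378992) = √(-3407831/9) = I*√3407831/3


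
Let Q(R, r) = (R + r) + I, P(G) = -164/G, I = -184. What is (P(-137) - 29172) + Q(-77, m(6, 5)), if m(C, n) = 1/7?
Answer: -28224962/959 ≈ -29432.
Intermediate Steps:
m(C, n) = 1/7
Q(R, r) = -184 + R + r (Q(R, r) = (R + r) - 184 = -184 + R + r)
(P(-137) - 29172) + Q(-77, m(6, 5)) = (-164/(-137) - 29172) + (-184 - 77 + 1/7) = (-164*(-1/137) - 29172) - 1826/7 = (164/137 - 29172) - 1826/7 = -3996400/137 - 1826/7 = -28224962/959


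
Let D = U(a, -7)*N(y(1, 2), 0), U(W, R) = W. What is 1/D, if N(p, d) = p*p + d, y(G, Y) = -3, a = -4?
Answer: -1/36 ≈ -0.027778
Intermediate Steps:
N(p, d) = d + p² (N(p, d) = p² + d = d + p²)
D = -36 (D = -4*(0 + (-3)²) = -4*(0 + 9) = -4*9 = -36)
1/D = 1/(-36) = -1/36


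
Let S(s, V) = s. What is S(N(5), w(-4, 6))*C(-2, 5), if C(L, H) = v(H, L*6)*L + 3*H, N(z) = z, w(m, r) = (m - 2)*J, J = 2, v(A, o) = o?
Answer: 195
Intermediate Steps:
w(m, r) = -4 + 2*m (w(m, r) = (m - 2)*2 = (-2 + m)*2 = -4 + 2*m)
C(L, H) = 3*H + 6*L² (C(L, H) = (L*6)*L + 3*H = (6*L)*L + 3*H = 6*L² + 3*H = 3*H + 6*L²)
S(N(5), w(-4, 6))*C(-2, 5) = 5*(3*5 + 6*(-2)²) = 5*(15 + 6*4) = 5*(15 + 24) = 5*39 = 195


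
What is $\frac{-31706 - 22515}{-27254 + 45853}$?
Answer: $- \frac{54221}{18599} \approx -2.9153$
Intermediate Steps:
$\frac{-31706 - 22515}{-27254 + 45853} = - \frac{54221}{18599}$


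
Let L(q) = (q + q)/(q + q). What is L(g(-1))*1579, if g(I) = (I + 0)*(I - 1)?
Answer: 1579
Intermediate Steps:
g(I) = I*(-1 + I)
L(q) = 1 (L(q) = (2*q)/((2*q)) = (2*q)*(1/(2*q)) = 1)
L(g(-1))*1579 = 1*1579 = 1579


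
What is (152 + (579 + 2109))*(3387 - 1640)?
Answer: 4961480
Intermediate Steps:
(152 + (579 + 2109))*(3387 - 1640) = (152 + 2688)*1747 = 2840*1747 = 4961480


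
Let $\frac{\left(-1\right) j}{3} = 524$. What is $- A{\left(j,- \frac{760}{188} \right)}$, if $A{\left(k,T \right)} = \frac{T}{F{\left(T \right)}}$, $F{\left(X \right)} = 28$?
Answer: $\frac{95}{658} \approx 0.14438$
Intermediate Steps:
$j = -1572$ ($j = \left(-3\right) 524 = -1572$)
$A{\left(k,T \right)} = \frac{T}{28}$
$- A{\left(j,- \frac{760}{188} \right)} = - \frac{\left(-760\right) \frac{1}{188}}{28} = - \frac{-190}{28 \cdot 47} = \left(-1\right) \left(- \frac{95}{658}\right) = \frac{95}{658}$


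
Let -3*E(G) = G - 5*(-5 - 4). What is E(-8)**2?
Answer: 1369/9 ≈ 152.11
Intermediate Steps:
E(G) = -15 - G/3 (E(G) = -(G - 5*(-5 - 4))/3 = -(G - 5*(-9))/3 = -(G + 45)/3 = -(45 + G)/3 = -15 - G/3)
E(-8)**2 = (-15 - 1/3*(-8))**2 = (-15 + 8/3)**2 = (-37/3)**2 = 1369/9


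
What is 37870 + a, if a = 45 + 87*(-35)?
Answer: 34870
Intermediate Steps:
a = -3000 (a = 45 - 3045 = -3000)
37870 + a = 37870 - 3000 = 34870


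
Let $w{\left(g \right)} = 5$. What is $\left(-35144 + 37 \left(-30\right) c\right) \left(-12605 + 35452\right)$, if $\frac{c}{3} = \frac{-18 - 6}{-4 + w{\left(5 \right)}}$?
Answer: $1022997272$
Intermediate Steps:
$c = -72$ ($c = 3 \frac{-18 - 6}{-4 + 5} = 3 \left(- \frac{24}{1}\right) = 3 \left(\left(-24\right) 1\right) = 3 \left(-24\right) = -72$)
$\left(-35144 + 37 \left(-30\right) c\right) \left(-12605 + 35452\right) = \left(-35144 + 37 \left(-30\right) \left(-72\right)\right) \left(-12605 + 35452\right) = \left(-35144 - -79920\right) 22847 = \left(-35144 + 79920\right) 22847 = 44776 \cdot 22847 = 1022997272$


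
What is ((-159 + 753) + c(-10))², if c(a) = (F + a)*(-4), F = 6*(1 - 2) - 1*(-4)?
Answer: 412164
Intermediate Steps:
F = -2 (F = 6*(-1) + 4 = -6 + 4 = -2)
c(a) = 8 - 4*a (c(a) = (-2 + a)*(-4) = 8 - 4*a)
((-159 + 753) + c(-10))² = ((-159 + 753) + (8 - 4*(-10)))² = (594 + (8 + 40))² = (594 + 48)² = 642² = 412164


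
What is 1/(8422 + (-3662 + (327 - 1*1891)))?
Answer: 1/3196 ≈ 0.00031289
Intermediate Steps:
1/(8422 + (-3662 + (327 - 1*1891))) = 1/(8422 + (-3662 + (327 - 1891))) = 1/(8422 + (-3662 - 1564)) = 1/(8422 - 5226) = 1/3196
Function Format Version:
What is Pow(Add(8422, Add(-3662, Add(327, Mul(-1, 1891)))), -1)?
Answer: Rational(1, 3196) ≈ 0.00031289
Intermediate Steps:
Pow(Add(8422, Add(-3662, Add(327, Mul(-1, 1891)))), -1) = Pow(Add(8422, Add(-3662, Add(327, -1891))), -1) = Pow(Add(8422, Add(-3662, -1564)), -1) = Pow(Add(8422, -5226), -1) = Pow(3196, -1) = Rational(1, 3196)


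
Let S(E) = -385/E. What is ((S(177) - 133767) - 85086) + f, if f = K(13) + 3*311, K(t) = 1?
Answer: -38572048/177 ≈ -2.1792e+5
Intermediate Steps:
f = 934 (f = 1 + 3*311 = 1 + 933 = 934)
((S(177) - 133767) - 85086) + f = ((-385/177 - 133767) - 85086) + 934 = (-23677144/177 - 85086) + 934 = -38737366/177 + 934 = -38572048/177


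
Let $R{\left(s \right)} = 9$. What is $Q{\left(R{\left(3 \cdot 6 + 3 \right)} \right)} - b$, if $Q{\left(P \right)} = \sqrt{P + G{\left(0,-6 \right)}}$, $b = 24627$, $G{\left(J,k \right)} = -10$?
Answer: $-24627 + i \approx -24627.0 + 1.0 i$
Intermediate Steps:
$Q{\left(P \right)} = \sqrt{-10 + P}$ ($Q{\left(P \right)} = \sqrt{P - 10} = \sqrt{-10 + P}$)
$Q{\left(R{\left(3 \cdot 6 + 3 \right)} \right)} - b = \sqrt{-10 + 9} - 24627 = \sqrt{-1} - 24627 = i - 24627 = -24627 + i$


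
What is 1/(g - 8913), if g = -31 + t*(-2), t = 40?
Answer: -1/9024 ≈ -0.00011082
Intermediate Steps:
g = -111 (g = -31 + 40*(-2) = -31 - 80 = -111)
1/(g - 8913) = 1/(-111 - 8913) = 1/(-9024) = -1/9024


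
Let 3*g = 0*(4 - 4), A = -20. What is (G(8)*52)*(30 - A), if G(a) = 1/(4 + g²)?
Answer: 650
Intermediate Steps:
g = 0 (g = (0*(4 - 4))/3 = (0*0)/3 = (⅓)*0 = 0)
G(a) = ¼ (G(a) = 1/(4 + 0²) = 1/(4 + 0) = 1/4 = ¼)
(G(8)*52)*(30 - A) = ((¼)*52)*(30 - 1*(-20)) = 13*(30 + 20) = 13*50 = 650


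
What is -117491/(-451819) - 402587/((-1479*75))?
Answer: 194929144928/50118022575 ≈ 3.8894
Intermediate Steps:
-117491/(-451819) - 402587/((-1479*75)) = -117491*(-1/451819) - 402587/(-110925) = 117491/451819 - 402587*(-1/110925) = 117491/451819 + 402587/110925 = 194929144928/50118022575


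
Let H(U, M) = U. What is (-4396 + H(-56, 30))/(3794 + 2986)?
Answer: -371/565 ≈ -0.65664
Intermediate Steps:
(-4396 + H(-56, 30))/(3794 + 2986) = (-4396 - 56)/(3794 + 2986) = -4452/6780 = -4452*1/6780 = -371/565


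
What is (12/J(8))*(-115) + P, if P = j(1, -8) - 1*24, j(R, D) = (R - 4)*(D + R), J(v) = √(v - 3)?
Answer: -3 - 276*√5 ≈ -620.15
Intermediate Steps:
J(v) = √(-3 + v)
j(R, D) = (-4 + R)*(D + R)
P = -3 (P = (1² - 4*(-8) - 4*1 - 8*1) - 1*24 = (1 + 32 - 4 - 8) - 24 = 21 - 24 = -3)
(12/J(8))*(-115) + P = (12/(√(-3 + 8)))*(-115) - 3 = (12/(√5))*(-115) - 3 = (12*(√5/5))*(-115) - 3 = (12*√5/5)*(-115) - 3 = -276*√5 - 3 = -3 - 276*√5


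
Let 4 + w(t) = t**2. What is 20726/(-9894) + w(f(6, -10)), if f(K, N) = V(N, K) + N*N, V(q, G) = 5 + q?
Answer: 44616524/4947 ≈ 9018.9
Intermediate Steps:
f(K, N) = 5 + N + N**2 (f(K, N) = (5 + N) + N*N = (5 + N) + N**2 = 5 + N + N**2)
w(t) = -4 + t**2
20726/(-9894) + w(f(6, -10)) = 20726/(-9894) + (-4 + (5 - 10 + (-10)**2)**2) = 20726*(-1/9894) + (-4 + (5 - 10 + 100)**2) = -10363/4947 + (-4 + 95**2) = -10363/4947 + (-4 + 9025) = -10363/4947 + 9021 = 44616524/4947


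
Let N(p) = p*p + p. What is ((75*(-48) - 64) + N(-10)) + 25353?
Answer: 21779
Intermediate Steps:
N(p) = p + p² (N(p) = p² + p = p + p²)
((75*(-48) - 64) + N(-10)) + 25353 = ((75*(-48) - 64) - 10*(1 - 10)) + 25353 = ((-3600 - 64) - 10*(-9)) + 25353 = (-3664 + 90) + 25353 = -3574 + 25353 = 21779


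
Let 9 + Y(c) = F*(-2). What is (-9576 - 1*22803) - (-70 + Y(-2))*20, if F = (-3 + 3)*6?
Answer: -30799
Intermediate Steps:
F = 0 (F = 0*6 = 0)
Y(c) = -9 (Y(c) = -9 + 0*(-2) = -9 + 0 = -9)
(-9576 - 1*22803) - (-70 + Y(-2))*20 = (-9576 - 1*22803) - (-70 - 9)*20 = (-9576 - 22803) - (-79)*20 = -32379 - 1*(-1580) = -32379 + 1580 = -30799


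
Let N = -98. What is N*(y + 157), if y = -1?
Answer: -15288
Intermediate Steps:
N*(y + 157) = -98*(-1 + 157) = -98*156 = -15288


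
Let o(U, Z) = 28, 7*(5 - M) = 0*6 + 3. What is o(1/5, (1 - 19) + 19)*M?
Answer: 128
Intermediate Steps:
M = 32/7 (M = 5 - (0*6 + 3)/7 = 5 - (0 + 3)/7 = 5 - ⅐*3 = 5 - 3/7 = 32/7 ≈ 4.5714)
o(1/5, (1 - 19) + 19)*M = 28*(32/7) = 128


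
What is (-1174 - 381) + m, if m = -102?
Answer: -1657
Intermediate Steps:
(-1174 - 381) + m = (-1174 - 381) - 102 = -1555 - 102 = -1657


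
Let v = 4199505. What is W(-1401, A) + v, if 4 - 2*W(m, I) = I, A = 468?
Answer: 4199273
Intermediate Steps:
W(m, I) = 2 - I/2
W(-1401, A) + v = (2 - 1/2*468) + 4199505 = (2 - 234) + 4199505 = -232 + 4199505 = 4199273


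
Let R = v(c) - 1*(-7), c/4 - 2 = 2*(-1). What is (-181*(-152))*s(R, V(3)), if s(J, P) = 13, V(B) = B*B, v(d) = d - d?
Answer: 357656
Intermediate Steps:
c = 0 (c = 8 + 4*(2*(-1)) = 8 + 4*(-2) = 8 - 8 = 0)
v(d) = 0
V(B) = B²
R = 7 (R = 0 - 1*(-7) = 0 + 7 = 7)
(-181*(-152))*s(R, V(3)) = -181*(-152)*13 = 27512*13 = 357656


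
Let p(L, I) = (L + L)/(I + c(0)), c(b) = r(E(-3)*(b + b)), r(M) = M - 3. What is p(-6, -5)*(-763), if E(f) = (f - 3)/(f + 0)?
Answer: -2289/2 ≈ -1144.5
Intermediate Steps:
E(f) = (-3 + f)/f
r(M) = -3 + M
c(b) = -3 + 4*b (c(b) = -3 + ((-3 - 3)/(-3))*(b + b) = -3 + (-1/3*(-6))*(2*b) = -3 + 2*(2*b) = -3 + 4*b)
p(L, I) = 2*L/(-3 + I) (p(L, I) = (L + L)/(I + (-3 + 4*0)) = (2*L)/(I + (-3 + 0)) = (2*L)/(I - 3) = (2*L)/(-3 + I) = 2*L/(-3 + I))
p(-6, -5)*(-763) = (2*(-6)/(-3 - 5))*(-763) = (2*(-6)/(-8))*(-763) = (2*(-6)*(-1/8))*(-763) = (3/2)*(-763) = -2289/2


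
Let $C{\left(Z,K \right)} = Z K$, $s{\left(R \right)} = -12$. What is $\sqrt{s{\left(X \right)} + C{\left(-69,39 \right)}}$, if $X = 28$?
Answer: $i \sqrt{2703} \approx 51.99 i$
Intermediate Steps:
$C{\left(Z,K \right)} = K Z$
$\sqrt{s{\left(X \right)} + C{\left(-69,39 \right)}} = \sqrt{-12 + 39 \left(-69\right)} = \sqrt{-12 - 2691} = \sqrt{-2703} = i \sqrt{2703}$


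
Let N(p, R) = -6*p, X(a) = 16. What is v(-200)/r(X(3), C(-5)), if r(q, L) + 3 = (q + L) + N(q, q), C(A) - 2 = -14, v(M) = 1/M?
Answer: 1/19000 ≈ 5.2632e-5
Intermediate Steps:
C(A) = -12 (C(A) = 2 - 14 = -12)
r(q, L) = -3 + L - 5*q (r(q, L) = -3 + ((q + L) - 6*q) = -3 + ((L + q) - 6*q) = -3 + (L - 5*q) = -3 + L - 5*q)
v(-200)/r(X(3), C(-5)) = 1/((-200)*(-3 - 12 - 5*16)) = -1/(200*(-3 - 12 - 80)) = -1/200/(-95) = -1/200*(-1/95) = 1/19000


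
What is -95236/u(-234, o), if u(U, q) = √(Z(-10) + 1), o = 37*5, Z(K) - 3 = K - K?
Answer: -47618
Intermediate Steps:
Z(K) = 3 (Z(K) = 3 + (K - K) = 3 + 0 = 3)
o = 185
u(U, q) = 2 (u(U, q) = √(3 + 1) = √4 = 2)
-95236/u(-234, o) = -95236/2 = -95236*½ = -47618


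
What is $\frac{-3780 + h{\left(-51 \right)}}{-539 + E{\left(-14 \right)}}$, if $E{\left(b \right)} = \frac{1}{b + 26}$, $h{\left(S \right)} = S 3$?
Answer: $\frac{47196}{6467} \approx 7.298$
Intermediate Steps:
$h{\left(S \right)} = 3 S$
$E{\left(b \right)} = \frac{1}{26 + b}$
$\frac{-3780 + h{\left(-51 \right)}}{-539 + E{\left(-14 \right)}} = \frac{-3780 + 3 \left(-51\right)}{-539 + \frac{1}{26 - 14}} = \frac{-3780 - 153}{-539 + \frac{1}{12}} = - \frac{3933}{-539 + \frac{1}{12}} = - \frac{3933}{- \frac{6467}{12}} = \left(-3933\right) \left(- \frac{12}{6467}\right) = \frac{47196}{6467}$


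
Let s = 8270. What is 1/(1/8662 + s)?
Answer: 8662/71634741 ≈ 0.00012092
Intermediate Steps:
1/(1/8662 + s) = 1/(1/8662 + 8270) = 1/(71634741/8662) = 8662/71634741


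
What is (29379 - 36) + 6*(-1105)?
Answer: 22713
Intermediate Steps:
(29379 - 36) + 6*(-1105) = 29343 - 6630 = 22713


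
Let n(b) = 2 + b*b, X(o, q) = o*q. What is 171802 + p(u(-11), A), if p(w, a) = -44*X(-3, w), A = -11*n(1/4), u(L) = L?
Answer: 170350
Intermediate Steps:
n(b) = 2 + b²
A = -363/16 (A = -11*(2 + (1/4)²) = -11*(2 + (¼)²) = -11*(2 + 1/16) = -11*33/16 = -363/16 ≈ -22.688)
p(w, a) = 132*w (p(w, a) = -(-132)*w = 132*w)
171802 + p(u(-11), A) = 171802 + 132*(-11) = 171802 - 1452 = 170350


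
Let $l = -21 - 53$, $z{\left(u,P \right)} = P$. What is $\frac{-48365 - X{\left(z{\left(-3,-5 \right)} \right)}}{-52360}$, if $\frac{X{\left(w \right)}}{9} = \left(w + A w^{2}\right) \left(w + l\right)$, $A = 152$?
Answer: $- \frac{66247}{1309} \approx -50.609$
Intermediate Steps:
$l = -74$ ($l = -21 - 53 = -74$)
$X{\left(w \right)} = 9 \left(-74 + w\right) \left(w + 152 w^{2}\right)$ ($X{\left(w \right)} = 9 \left(w + 152 w^{2}\right) \left(w - 74\right) = 9 \left(w + 152 w^{2}\right) \left(-74 + w\right) = 9 \left(-74 + w\right) \left(w + 152 w^{2}\right)$)
$\frac{-48365 - X{\left(z{\left(-3,-5 \right)} \right)}}{-52360} = \frac{-48365 - 9 \left(-5\right) \left(-74 - -56235 + 152 \left(-5\right)^{2}\right)}{-52360} = \left(-48365 - 9 \left(-5\right) \left(-74 + 56235 + 152 \cdot 25\right)\right) \left(- \frac{1}{52360}\right) = \left(-48365 - 9 \left(-5\right) \left(-74 + 56235 + 3800\right)\right) \left(- \frac{1}{52360}\right) = \left(-48365 - 9 \left(-5\right) 59961\right) \left(- \frac{1}{52360}\right) = \left(-48365 - -2698245\right) \left(- \frac{1}{52360}\right) = \left(-48365 + 2698245\right) \left(- \frac{1}{52360}\right) = 2649880 \left(- \frac{1}{52360}\right) = - \frac{66247}{1309}$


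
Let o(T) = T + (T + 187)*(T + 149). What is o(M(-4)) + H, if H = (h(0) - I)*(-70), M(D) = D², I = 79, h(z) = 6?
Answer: 38621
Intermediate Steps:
H = 5110 (H = (6 - 1*79)*(-70) = (6 - 79)*(-70) = -73*(-70) = 5110)
o(T) = T + (149 + T)*(187 + T) (o(T) = T + (187 + T)*(149 + T) = T + (149 + T)*(187 + T))
o(M(-4)) + H = (27863 + ((-4)²)² + 337*(-4)²) + 5110 = (27863 + 16² + 337*16) + 5110 = (27863 + 256 + 5392) + 5110 = 33511 + 5110 = 38621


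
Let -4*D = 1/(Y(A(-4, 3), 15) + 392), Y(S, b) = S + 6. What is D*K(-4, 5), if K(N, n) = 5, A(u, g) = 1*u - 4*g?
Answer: -5/1528 ≈ -0.0032723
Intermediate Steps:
A(u, g) = u - 4*g
Y(S, b) = 6 + S
D = -1/1528 (D = -1/(4*((6 + (-4 - 4*3)) + 392)) = -1/(4*((6 + (-4 - 12)) + 392)) = -1/(4*((6 - 16) + 392)) = -1/(4*(-10 + 392)) = -¼/382 = -¼*1/382 = -1/1528 ≈ -0.00065445)
D*K(-4, 5) = -1/1528*5 = -5/1528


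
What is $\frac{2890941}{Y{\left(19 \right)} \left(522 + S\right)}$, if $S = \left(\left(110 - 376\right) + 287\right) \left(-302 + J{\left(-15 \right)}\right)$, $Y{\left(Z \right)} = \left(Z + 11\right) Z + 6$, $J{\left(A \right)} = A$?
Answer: $- \frac{963647}{1177920} \approx -0.81809$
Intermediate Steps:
$Y{\left(Z \right)} = 6 + Z \left(11 + Z\right)$ ($Y{\left(Z \right)} = \left(11 + Z\right) Z + 6 = Z \left(11 + Z\right) + 6 = 6 + Z \left(11 + Z\right)$)
$S = -6657$ ($S = \left(\left(110 - 376\right) + 287\right) \left(-302 - 15\right) = \left(-266 + 287\right) \left(-317\right) = 21 \left(-317\right) = -6657$)
$\frac{2890941}{Y{\left(19 \right)} \left(522 + S\right)} = \frac{2890941}{\left(6 + 19^{2} + 11 \cdot 19\right) \left(522 - 6657\right)} = \frac{2890941}{\left(6 + 361 + 209\right) \left(-6135\right)} = \frac{2890941}{576 \left(-6135\right)} = \frac{2890941}{-3533760} = 2890941 \left(- \frac{1}{3533760}\right) = - \frac{963647}{1177920}$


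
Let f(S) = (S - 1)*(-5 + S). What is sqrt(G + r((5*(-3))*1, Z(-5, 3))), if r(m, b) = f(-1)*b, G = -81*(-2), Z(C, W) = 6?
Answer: 3*sqrt(26) ≈ 15.297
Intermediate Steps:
f(S) = (-1 + S)*(-5 + S)
G = 162
r(m, b) = 12*b (r(m, b) = (5 + (-1)**2 - 6*(-1))*b = (5 + 1 + 6)*b = 12*b)
sqrt(G + r((5*(-3))*1, Z(-5, 3))) = sqrt(162 + 12*6) = sqrt(162 + 72) = sqrt(234) = 3*sqrt(26)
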